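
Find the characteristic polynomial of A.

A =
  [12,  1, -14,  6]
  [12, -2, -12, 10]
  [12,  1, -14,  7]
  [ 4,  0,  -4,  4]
x^4 - 8*x^2 + 16

Expanding det(x·I − A) (e.g. by cofactor expansion or by noting that A is similar to its Jordan form J, which has the same characteristic polynomial as A) gives
  χ_A(x) = x^4 - 8*x^2 + 16
which factors as (x - 2)^2*(x + 2)^2. The eigenvalues (with algebraic multiplicities) are λ = -2 with multiplicity 2, λ = 2 with multiplicity 2.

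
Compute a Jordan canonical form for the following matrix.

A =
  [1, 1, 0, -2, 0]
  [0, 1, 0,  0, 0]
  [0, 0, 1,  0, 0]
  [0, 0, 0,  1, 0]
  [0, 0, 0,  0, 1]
J_2(1) ⊕ J_1(1) ⊕ J_1(1) ⊕ J_1(1)

The characteristic polynomial is
  det(x·I − A) = x^5 - 5*x^4 + 10*x^3 - 10*x^2 + 5*x - 1 = (x - 1)^5

Eigenvalues and multiplicities (the geometric multiplicity of λ is n − rank(A − λI), which equals the number of Jordan blocks for λ):
  λ = 1: algebraic multiplicity = 5, geometric multiplicity = 4

Determining the block sizes for each eigenvalue:
  λ = 1: 4 blocks summing to 5 forces exactly one block of size 2 and the rest size 1 → block sizes [2, 1, 1, 1]

Assembling the blocks gives a Jordan form
J =
  [1, 1, 0, 0, 0]
  [0, 1, 0, 0, 0]
  [0, 0, 1, 0, 0]
  [0, 0, 0, 1, 0]
  [0, 0, 0, 0, 1]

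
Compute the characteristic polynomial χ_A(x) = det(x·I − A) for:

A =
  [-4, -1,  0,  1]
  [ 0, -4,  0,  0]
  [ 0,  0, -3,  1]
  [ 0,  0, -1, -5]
x^4 + 16*x^3 + 96*x^2 + 256*x + 256

Expanding det(x·I − A) (e.g. by cofactor expansion or by noting that A is similar to its Jordan form J, which has the same characteristic polynomial as A) gives
  χ_A(x) = x^4 + 16*x^3 + 96*x^2 + 256*x + 256
which factors as (x + 4)^4. The eigenvalues (with algebraic multiplicities) are λ = -4 with multiplicity 4.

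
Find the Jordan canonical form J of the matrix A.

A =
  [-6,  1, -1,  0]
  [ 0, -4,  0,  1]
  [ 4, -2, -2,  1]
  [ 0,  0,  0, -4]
J_2(-4) ⊕ J_2(-4)

The characteristic polynomial is
  det(x·I − A) = x^4 + 16*x^3 + 96*x^2 + 256*x + 256 = (x + 4)^4

Eigenvalues and multiplicities (the geometric multiplicity of λ is n − rank(A − λI), which equals the number of Jordan blocks for λ):
  λ = -4: algebraic multiplicity = 4, geometric multiplicity = 2

Determining the block sizes for each eigenvalue:
  λ = -4: with am = 4 and gm = 2, the partition is not yet determined (e.g. several partitions of 4 into 2 parts exist). Let N = A − (-4)·I. Computing rank(N^1) = 2, rank(N^2) = 0; the number of blocks of size ≥ j is rank(N^{j−1}) − rank(N^j), giving [2, 2]. So we have 2 block(s) of size 2 → block sizes [2, 2]

Assembling the blocks gives a Jordan form
J =
  [-4,  1,  0,  0]
  [ 0, -4,  0,  0]
  [ 0,  0, -4,  1]
  [ 0,  0,  0, -4]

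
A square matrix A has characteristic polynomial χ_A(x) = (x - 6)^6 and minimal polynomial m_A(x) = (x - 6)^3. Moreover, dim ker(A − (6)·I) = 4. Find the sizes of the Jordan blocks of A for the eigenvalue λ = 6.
Block sizes for λ = 6: [3, 1, 1, 1]

Step 1 — from the characteristic polynomial, algebraic multiplicity of λ = 6 is 6. From dim ker(A − (6)·I) = 4, there are exactly 4 Jordan blocks for λ = 6.
Step 2 — from the minimal polynomial, the factor (x − 6)^3 tells us the largest block for λ = 6 has size 3.
Step 3 — with total size 6, 4 blocks, and largest block 3, the block sizes (in nonincreasing order) are [3, 1, 1, 1].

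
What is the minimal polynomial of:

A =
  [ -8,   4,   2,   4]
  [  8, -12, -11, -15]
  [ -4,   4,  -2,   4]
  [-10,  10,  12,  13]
x^3 + 5*x^2 - 8*x - 48

The characteristic polynomial is χ_A(x) = (x - 3)*(x + 4)^3, so the eigenvalues are known. The minimal polynomial is
  m_A(x) = Π_λ (x − λ)^{k_λ}
where k_λ is the size of the *largest* Jordan block for λ (equivalently, the smallest k with (A − λI)^k v = 0 for every generalised eigenvector v of λ).

  λ = -4: largest Jordan block has size 2, contributing (x + 4)^2
  λ = 3: largest Jordan block has size 1, contributing (x − 3)

So m_A(x) = (x - 3)*(x + 4)^2 = x^3 + 5*x^2 - 8*x - 48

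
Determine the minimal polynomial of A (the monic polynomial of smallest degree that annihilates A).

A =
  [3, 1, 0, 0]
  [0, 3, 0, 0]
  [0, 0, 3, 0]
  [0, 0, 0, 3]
x^2 - 6*x + 9

The characteristic polynomial is χ_A(x) = (x - 3)^4, so the eigenvalues are known. The minimal polynomial is
  m_A(x) = Π_λ (x − λ)^{k_λ}
where k_λ is the size of the *largest* Jordan block for λ (equivalently, the smallest k with (A − λI)^k v = 0 for every generalised eigenvector v of λ).

  λ = 3: largest Jordan block has size 2, contributing (x − 3)^2

So m_A(x) = (x - 3)^2 = x^2 - 6*x + 9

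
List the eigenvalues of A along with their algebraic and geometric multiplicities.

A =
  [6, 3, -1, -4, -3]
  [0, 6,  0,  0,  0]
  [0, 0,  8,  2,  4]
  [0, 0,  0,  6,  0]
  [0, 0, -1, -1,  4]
λ = 6: alg = 5, geom = 3

Step 1 — factor the characteristic polynomial to read off the algebraic multiplicities:
  χ_A(x) = (x - 6)^5

Step 2 — compute geometric multiplicities via the rank-nullity identity g(λ) = n − rank(A − λI):
  rank(A − (6)·I) = 2, so dim ker(A − (6)·I) = n − 2 = 3

Summary:
  λ = 6: algebraic multiplicity = 5, geometric multiplicity = 3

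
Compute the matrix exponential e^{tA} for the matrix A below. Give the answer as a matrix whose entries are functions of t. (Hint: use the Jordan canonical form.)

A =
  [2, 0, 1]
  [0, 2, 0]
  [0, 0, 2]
e^{tA} =
  [exp(2*t), 0, t*exp(2*t)]
  [0, exp(2*t), 0]
  [0, 0, exp(2*t)]

Strategy: write A = P · J · P⁻¹ where J is a Jordan canonical form, so e^{tA} = P · e^{tJ} · P⁻¹, and e^{tJ} can be computed block-by-block.

A has Jordan form
J =
  [2, 1, 0]
  [0, 2, 0]
  [0, 0, 2]
(up to reordering of blocks).

Per-block formulas:
  For a 2×2 Jordan block J_2(2): exp(t · J_2(2)) = e^(2t)·(I + t·N), where N is the 2×2 nilpotent shift.
  For a 1×1 block at λ = 2: exp(t · [2]) = [e^(2t)].

After assembling e^{tJ} and conjugating by P, we get:

e^{tA} =
  [exp(2*t), 0, t*exp(2*t)]
  [0, exp(2*t), 0]
  [0, 0, exp(2*t)]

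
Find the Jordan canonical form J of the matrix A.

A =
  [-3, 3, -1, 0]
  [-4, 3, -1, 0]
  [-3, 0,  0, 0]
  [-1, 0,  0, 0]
J_3(0) ⊕ J_1(0)

The characteristic polynomial is
  det(x·I − A) = x^4

Eigenvalues and multiplicities (the geometric multiplicity of λ is n − rank(A − λI), which equals the number of Jordan blocks for λ):
  λ = 0: algebraic multiplicity = 4, geometric multiplicity = 2

Determining the block sizes for each eigenvalue:
  λ = 0: with am = 4 and gm = 2, the partition is not yet determined (e.g. several partitions of 4 into 2 parts exist). Let N = A − (0)·I. Computing rank(N^1) = 2, rank(N^2) = 1, rank(N^3) = 0; the number of blocks of size ≥ j is rank(N^{j−1}) − rank(N^j), giving [2, 1, 1]. So we have 1 block(s) of size 3, 1 block(s) of size 1 → block sizes [3, 1]

Assembling the blocks gives a Jordan form
J =
  [0, 1, 0, 0]
  [0, 0, 1, 0]
  [0, 0, 0, 0]
  [0, 0, 0, 0]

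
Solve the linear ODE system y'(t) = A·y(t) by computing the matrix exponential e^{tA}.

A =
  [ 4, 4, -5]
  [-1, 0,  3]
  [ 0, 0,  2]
e^{tA} =
  [2*t*exp(2*t) + exp(2*t), 4*t*exp(2*t), t^2*exp(2*t) - 5*t*exp(2*t)]
  [-t*exp(2*t), -2*t*exp(2*t) + exp(2*t), -t^2*exp(2*t)/2 + 3*t*exp(2*t)]
  [0, 0, exp(2*t)]

Strategy: write A = P · J · P⁻¹ where J is a Jordan canonical form, so e^{tA} = P · e^{tJ} · P⁻¹, and e^{tJ} can be computed block-by-block.

A has Jordan form
J =
  [2, 1, 0]
  [0, 2, 1]
  [0, 0, 2]
(up to reordering of blocks).

Per-block formulas:
  For a 3×3 Jordan block J_3(2): exp(t · J_3(2)) = e^(2t)·(I + t·N + (t^2/2)·N^2), where N is the 3×3 nilpotent shift.

After assembling e^{tJ} and conjugating by P, we get:

e^{tA} =
  [2*t*exp(2*t) + exp(2*t), 4*t*exp(2*t), t^2*exp(2*t) - 5*t*exp(2*t)]
  [-t*exp(2*t), -2*t*exp(2*t) + exp(2*t), -t^2*exp(2*t)/2 + 3*t*exp(2*t)]
  [0, 0, exp(2*t)]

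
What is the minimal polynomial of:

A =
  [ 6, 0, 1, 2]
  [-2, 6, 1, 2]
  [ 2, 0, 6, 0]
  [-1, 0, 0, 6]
x^3 - 18*x^2 + 108*x - 216

The characteristic polynomial is χ_A(x) = (x - 6)^4, so the eigenvalues are known. The minimal polynomial is
  m_A(x) = Π_λ (x − λ)^{k_λ}
where k_λ is the size of the *largest* Jordan block for λ (equivalently, the smallest k with (A − λI)^k v = 0 for every generalised eigenvector v of λ).

  λ = 6: largest Jordan block has size 3, contributing (x − 6)^3

So m_A(x) = (x - 6)^3 = x^3 - 18*x^2 + 108*x - 216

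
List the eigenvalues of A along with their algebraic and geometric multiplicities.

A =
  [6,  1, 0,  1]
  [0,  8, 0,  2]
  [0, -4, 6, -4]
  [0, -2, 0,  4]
λ = 6: alg = 4, geom = 3

Step 1 — factor the characteristic polynomial to read off the algebraic multiplicities:
  χ_A(x) = (x - 6)^4

Step 2 — compute geometric multiplicities via the rank-nullity identity g(λ) = n − rank(A − λI):
  rank(A − (6)·I) = 1, so dim ker(A − (6)·I) = n − 1 = 3

Summary:
  λ = 6: algebraic multiplicity = 4, geometric multiplicity = 3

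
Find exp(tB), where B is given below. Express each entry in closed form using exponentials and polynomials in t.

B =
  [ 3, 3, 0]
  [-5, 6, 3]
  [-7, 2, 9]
e^{tB} =
  [-3*t^2*exp(6*t) - 3*t*exp(6*t) + exp(6*t), -9*t^2*exp(6*t)/2 + 3*t*exp(6*t), 9*t^2*exp(6*t)/2]
  [-3*t^2*exp(6*t) - 5*t*exp(6*t), -9*t^2*exp(6*t)/2 + exp(6*t), 9*t^2*exp(6*t)/2 + 3*t*exp(6*t)]
  [-5*t^2*exp(6*t) - 7*t*exp(6*t), -15*t^2*exp(6*t)/2 + 2*t*exp(6*t), 15*t^2*exp(6*t)/2 + 3*t*exp(6*t) + exp(6*t)]

Strategy: write B = P · J · P⁻¹ where J is a Jordan canonical form, so e^{tB} = P · e^{tJ} · P⁻¹, and e^{tJ} can be computed block-by-block.

B has Jordan form
J =
  [6, 1, 0]
  [0, 6, 1]
  [0, 0, 6]
(up to reordering of blocks).

Per-block formulas:
  For a 3×3 Jordan block J_3(6): exp(t · J_3(6)) = e^(6t)·(I + t·N + (t^2/2)·N^2), where N is the 3×3 nilpotent shift.

After assembling e^{tJ} and conjugating by P, we get:

e^{tB} =
  [-3*t^2*exp(6*t) - 3*t*exp(6*t) + exp(6*t), -9*t^2*exp(6*t)/2 + 3*t*exp(6*t), 9*t^2*exp(6*t)/2]
  [-3*t^2*exp(6*t) - 5*t*exp(6*t), -9*t^2*exp(6*t)/2 + exp(6*t), 9*t^2*exp(6*t)/2 + 3*t*exp(6*t)]
  [-5*t^2*exp(6*t) - 7*t*exp(6*t), -15*t^2*exp(6*t)/2 + 2*t*exp(6*t), 15*t^2*exp(6*t)/2 + 3*t*exp(6*t) + exp(6*t)]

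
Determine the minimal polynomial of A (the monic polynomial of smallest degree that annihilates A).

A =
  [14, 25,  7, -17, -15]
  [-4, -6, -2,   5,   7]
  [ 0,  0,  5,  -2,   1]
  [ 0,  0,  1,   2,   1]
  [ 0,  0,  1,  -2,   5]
x^3 - 12*x^2 + 48*x - 64

The characteristic polynomial is χ_A(x) = (x - 4)^5, so the eigenvalues are known. The minimal polynomial is
  m_A(x) = Π_λ (x − λ)^{k_λ}
where k_λ is the size of the *largest* Jordan block for λ (equivalently, the smallest k with (A − λI)^k v = 0 for every generalised eigenvector v of λ).

  λ = 4: largest Jordan block has size 3, contributing (x − 4)^3

So m_A(x) = (x - 4)^3 = x^3 - 12*x^2 + 48*x - 64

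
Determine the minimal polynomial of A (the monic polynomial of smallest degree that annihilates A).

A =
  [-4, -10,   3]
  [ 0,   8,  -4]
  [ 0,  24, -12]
x^3 + 8*x^2 + 16*x

The characteristic polynomial is χ_A(x) = x*(x + 4)^2, so the eigenvalues are known. The minimal polynomial is
  m_A(x) = Π_λ (x − λ)^{k_λ}
where k_λ is the size of the *largest* Jordan block for λ (equivalently, the smallest k with (A − λI)^k v = 0 for every generalised eigenvector v of λ).

  λ = -4: largest Jordan block has size 2, contributing (x + 4)^2
  λ = 0: largest Jordan block has size 1, contributing (x − 0)

So m_A(x) = x*(x + 4)^2 = x^3 + 8*x^2 + 16*x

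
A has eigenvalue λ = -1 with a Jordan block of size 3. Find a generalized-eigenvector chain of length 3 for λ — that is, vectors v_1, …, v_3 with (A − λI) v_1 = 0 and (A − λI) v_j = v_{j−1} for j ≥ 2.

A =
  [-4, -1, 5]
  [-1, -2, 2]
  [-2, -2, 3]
A Jordan chain for λ = -1 of length 3:
v_1 = (-6, -2, -4)ᵀ
v_2 = (-1, -1, -2)ᵀ
v_3 = (0, 1, 0)ᵀ

Let N = A − (-1)·I. We want v_3 with N^3 v_3 = 0 but N^2 v_3 ≠ 0; then v_{j-1} := N · v_j for j = 3, …, 2.

Pick v_3 = (0, 1, 0)ᵀ.
Then v_2 = N · v_3 = (-1, -1, -2)ᵀ.
Then v_1 = N · v_2 = (-6, -2, -4)ᵀ.

Sanity check: (A − (-1)·I) v_1 = (0, 0, 0)ᵀ = 0. ✓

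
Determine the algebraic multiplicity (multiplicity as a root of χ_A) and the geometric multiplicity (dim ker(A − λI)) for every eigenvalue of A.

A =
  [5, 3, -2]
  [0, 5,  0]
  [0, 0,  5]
λ = 5: alg = 3, geom = 2

Step 1 — factor the characteristic polynomial to read off the algebraic multiplicities:
  χ_A(x) = (x - 5)^3

Step 2 — compute geometric multiplicities via the rank-nullity identity g(λ) = n − rank(A − λI):
  rank(A − (5)·I) = 1, so dim ker(A − (5)·I) = n − 1 = 2

Summary:
  λ = 5: algebraic multiplicity = 3, geometric multiplicity = 2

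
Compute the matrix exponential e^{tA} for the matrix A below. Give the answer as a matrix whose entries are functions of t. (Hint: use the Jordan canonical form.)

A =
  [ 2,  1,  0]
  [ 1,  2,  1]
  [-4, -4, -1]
e^{tA} =
  [t^2*exp(t) + t*exp(t) + exp(t), t^2*exp(t) + t*exp(t), t^2*exp(t)/2]
  [-t^2*exp(t) + t*exp(t), -t^2*exp(t) + t*exp(t) + exp(t), -t^2*exp(t)/2 + t*exp(t)]
  [-4*t*exp(t), -4*t*exp(t), -2*t*exp(t) + exp(t)]

Strategy: write A = P · J · P⁻¹ where J is a Jordan canonical form, so e^{tA} = P · e^{tJ} · P⁻¹, and e^{tJ} can be computed block-by-block.

A has Jordan form
J =
  [1, 1, 0]
  [0, 1, 1]
  [0, 0, 1]
(up to reordering of blocks).

Per-block formulas:
  For a 3×3 Jordan block J_3(1): exp(t · J_3(1)) = e^(1t)·(I + t·N + (t^2/2)·N^2), where N is the 3×3 nilpotent shift.

After assembling e^{tJ} and conjugating by P, we get:

e^{tA} =
  [t^2*exp(t) + t*exp(t) + exp(t), t^2*exp(t) + t*exp(t), t^2*exp(t)/2]
  [-t^2*exp(t) + t*exp(t), -t^2*exp(t) + t*exp(t) + exp(t), -t^2*exp(t)/2 + t*exp(t)]
  [-4*t*exp(t), -4*t*exp(t), -2*t*exp(t) + exp(t)]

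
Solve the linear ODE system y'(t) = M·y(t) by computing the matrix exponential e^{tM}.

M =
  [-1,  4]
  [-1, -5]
e^{tM} =
  [2*t*exp(-3*t) + exp(-3*t), 4*t*exp(-3*t)]
  [-t*exp(-3*t), -2*t*exp(-3*t) + exp(-3*t)]

Strategy: write M = P · J · P⁻¹ where J is a Jordan canonical form, so e^{tM} = P · e^{tJ} · P⁻¹, and e^{tJ} can be computed block-by-block.

M has Jordan form
J =
  [-3,  1]
  [ 0, -3]
(up to reordering of blocks).

Per-block formulas:
  For a 2×2 Jordan block J_2(-3): exp(t · J_2(-3)) = e^(-3t)·(I + t·N), where N is the 2×2 nilpotent shift.

After assembling e^{tJ} and conjugating by P, we get:

e^{tM} =
  [2*t*exp(-3*t) + exp(-3*t), 4*t*exp(-3*t)]
  [-t*exp(-3*t), -2*t*exp(-3*t) + exp(-3*t)]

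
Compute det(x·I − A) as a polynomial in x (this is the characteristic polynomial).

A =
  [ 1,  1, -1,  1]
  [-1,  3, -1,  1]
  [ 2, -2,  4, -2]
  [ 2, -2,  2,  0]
x^4 - 8*x^3 + 24*x^2 - 32*x + 16

Expanding det(x·I − A) (e.g. by cofactor expansion or by noting that A is similar to its Jordan form J, which has the same characteristic polynomial as A) gives
  χ_A(x) = x^4 - 8*x^3 + 24*x^2 - 32*x + 16
which factors as (x - 2)^4. The eigenvalues (with algebraic multiplicities) are λ = 2 with multiplicity 4.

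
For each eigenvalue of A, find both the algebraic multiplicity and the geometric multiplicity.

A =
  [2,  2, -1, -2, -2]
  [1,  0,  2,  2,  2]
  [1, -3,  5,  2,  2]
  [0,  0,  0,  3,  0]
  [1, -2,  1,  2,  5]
λ = 3: alg = 5, geom = 3

Step 1 — factor the characteristic polynomial to read off the algebraic multiplicities:
  χ_A(x) = (x - 3)^5

Step 2 — compute geometric multiplicities via the rank-nullity identity g(λ) = n − rank(A − λI):
  rank(A − (3)·I) = 2, so dim ker(A − (3)·I) = n − 2 = 3

Summary:
  λ = 3: algebraic multiplicity = 5, geometric multiplicity = 3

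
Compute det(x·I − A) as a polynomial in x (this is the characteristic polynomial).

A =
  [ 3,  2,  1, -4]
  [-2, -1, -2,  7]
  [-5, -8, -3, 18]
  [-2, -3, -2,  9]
x^4 - 8*x^3 + 24*x^2 - 32*x + 16

Expanding det(x·I − A) (e.g. by cofactor expansion or by noting that A is similar to its Jordan form J, which has the same characteristic polynomial as A) gives
  χ_A(x) = x^4 - 8*x^3 + 24*x^2 - 32*x + 16
which factors as (x - 2)^4. The eigenvalues (with algebraic multiplicities) are λ = 2 with multiplicity 4.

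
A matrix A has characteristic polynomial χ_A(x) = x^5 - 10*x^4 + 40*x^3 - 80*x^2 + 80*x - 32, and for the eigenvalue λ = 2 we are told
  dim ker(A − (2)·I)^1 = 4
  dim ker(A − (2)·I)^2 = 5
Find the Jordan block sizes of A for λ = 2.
Block sizes for λ = 2: [2, 1, 1, 1]

From the dimensions of kernels of powers, the number of Jordan blocks of size at least j is d_j − d_{j−1} where d_j = dim ker(N^j) (with d_0 = 0). Computing the differences gives [4, 1].
The number of blocks of size exactly k is (#blocks of size ≥ k) − (#blocks of size ≥ k + 1), so the partition is: 3 block(s) of size 1, 1 block(s) of size 2.
In nonincreasing order the block sizes are [2, 1, 1, 1].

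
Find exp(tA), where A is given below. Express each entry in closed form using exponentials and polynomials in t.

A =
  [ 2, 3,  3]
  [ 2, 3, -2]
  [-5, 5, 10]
e^{tA} =
  [-3*t*exp(5*t) + exp(5*t), 3*t*exp(5*t), 3*t*exp(5*t)]
  [2*t*exp(5*t), -2*t*exp(5*t) + exp(5*t), -2*t*exp(5*t)]
  [-5*t*exp(5*t), 5*t*exp(5*t), 5*t*exp(5*t) + exp(5*t)]

Strategy: write A = P · J · P⁻¹ where J is a Jordan canonical form, so e^{tA} = P · e^{tJ} · P⁻¹, and e^{tJ} can be computed block-by-block.

A has Jordan form
J =
  [5, 1, 0]
  [0, 5, 0]
  [0, 0, 5]
(up to reordering of blocks).

Per-block formulas:
  For a 1×1 block at λ = 5: exp(t · [5]) = [e^(5t)].
  For a 2×2 Jordan block J_2(5): exp(t · J_2(5)) = e^(5t)·(I + t·N), where N is the 2×2 nilpotent shift.

After assembling e^{tJ} and conjugating by P, we get:

e^{tA} =
  [-3*t*exp(5*t) + exp(5*t), 3*t*exp(5*t), 3*t*exp(5*t)]
  [2*t*exp(5*t), -2*t*exp(5*t) + exp(5*t), -2*t*exp(5*t)]
  [-5*t*exp(5*t), 5*t*exp(5*t), 5*t*exp(5*t) + exp(5*t)]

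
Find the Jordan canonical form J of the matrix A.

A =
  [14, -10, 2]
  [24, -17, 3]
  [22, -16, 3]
J_1(-2) ⊕ J_2(1)

The characteristic polynomial is
  det(x·I − A) = x^3 - 3*x + 2 = (x - 1)^2*(x + 2)

Eigenvalues and multiplicities (the geometric multiplicity of λ is n − rank(A − λI), which equals the number of Jordan blocks for λ):
  λ = -2: algebraic multiplicity = 1, geometric multiplicity = 1
  λ = 1: algebraic multiplicity = 2, geometric multiplicity = 1

Determining the block sizes for each eigenvalue:
  λ = -2: one block (gm = 1), so the single block has size am = 1 → block sizes [1]
  λ = 1: one block (gm = 1), so the single block has size am = 2 → block sizes [2]

Assembling the blocks gives a Jordan form
J =
  [-2, 0, 0]
  [ 0, 1, 1]
  [ 0, 0, 1]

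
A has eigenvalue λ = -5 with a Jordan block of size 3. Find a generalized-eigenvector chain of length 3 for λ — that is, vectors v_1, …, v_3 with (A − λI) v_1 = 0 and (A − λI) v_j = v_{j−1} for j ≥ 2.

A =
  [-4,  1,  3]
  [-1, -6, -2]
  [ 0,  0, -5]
A Jordan chain for λ = -5 of length 3:
v_1 = (1, -1, 0)ᵀ
v_2 = (3, -2, 0)ᵀ
v_3 = (0, 0, 1)ᵀ

Let N = A − (-5)·I. We want v_3 with N^3 v_3 = 0 but N^2 v_3 ≠ 0; then v_{j-1} := N · v_j for j = 3, …, 2.

Pick v_3 = (0, 0, 1)ᵀ.
Then v_2 = N · v_3 = (3, -2, 0)ᵀ.
Then v_1 = N · v_2 = (1, -1, 0)ᵀ.

Sanity check: (A − (-5)·I) v_1 = (0, 0, 0)ᵀ = 0. ✓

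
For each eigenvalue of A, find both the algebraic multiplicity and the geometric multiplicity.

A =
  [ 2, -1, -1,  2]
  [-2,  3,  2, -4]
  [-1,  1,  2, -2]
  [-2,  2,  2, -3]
λ = 1: alg = 4, geom = 3

Step 1 — factor the characteristic polynomial to read off the algebraic multiplicities:
  χ_A(x) = (x - 1)^4

Step 2 — compute geometric multiplicities via the rank-nullity identity g(λ) = n − rank(A − λI):
  rank(A − (1)·I) = 1, so dim ker(A − (1)·I) = n − 1 = 3

Summary:
  λ = 1: algebraic multiplicity = 4, geometric multiplicity = 3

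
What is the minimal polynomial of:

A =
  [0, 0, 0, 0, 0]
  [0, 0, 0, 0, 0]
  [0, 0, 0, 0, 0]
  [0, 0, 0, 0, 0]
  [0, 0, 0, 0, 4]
x^2 - 4*x

The characteristic polynomial is χ_A(x) = x^4*(x - 4), so the eigenvalues are known. The minimal polynomial is
  m_A(x) = Π_λ (x − λ)^{k_λ}
where k_λ is the size of the *largest* Jordan block for λ (equivalently, the smallest k with (A − λI)^k v = 0 for every generalised eigenvector v of λ).

  λ = 0: largest Jordan block has size 1, contributing (x − 0)
  λ = 4: largest Jordan block has size 1, contributing (x − 4)

So m_A(x) = x*(x - 4) = x^2 - 4*x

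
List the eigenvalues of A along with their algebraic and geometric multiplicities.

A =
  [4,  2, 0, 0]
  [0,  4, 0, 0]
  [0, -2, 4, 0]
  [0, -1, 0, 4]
λ = 4: alg = 4, geom = 3

Step 1 — factor the characteristic polynomial to read off the algebraic multiplicities:
  χ_A(x) = (x - 4)^4

Step 2 — compute geometric multiplicities via the rank-nullity identity g(λ) = n − rank(A − λI):
  rank(A − (4)·I) = 1, so dim ker(A − (4)·I) = n − 1 = 3

Summary:
  λ = 4: algebraic multiplicity = 4, geometric multiplicity = 3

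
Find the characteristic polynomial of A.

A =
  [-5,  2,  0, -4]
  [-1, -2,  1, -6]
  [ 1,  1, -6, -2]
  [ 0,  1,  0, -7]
x^4 + 20*x^3 + 150*x^2 + 500*x + 625

Expanding det(x·I − A) (e.g. by cofactor expansion or by noting that A is similar to its Jordan form J, which has the same characteristic polynomial as A) gives
  χ_A(x) = x^4 + 20*x^3 + 150*x^2 + 500*x + 625
which factors as (x + 5)^4. The eigenvalues (with algebraic multiplicities) are λ = -5 with multiplicity 4.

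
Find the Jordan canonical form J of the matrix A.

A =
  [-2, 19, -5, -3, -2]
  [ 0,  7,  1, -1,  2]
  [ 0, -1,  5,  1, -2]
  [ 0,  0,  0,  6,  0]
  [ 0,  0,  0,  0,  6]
J_1(-2) ⊕ J_2(6) ⊕ J_1(6) ⊕ J_1(6)

The characteristic polynomial is
  det(x·I − A) = x^5 - 22*x^4 + 168*x^3 - 432*x^2 - 432*x + 2592 = (x - 6)^4*(x + 2)

Eigenvalues and multiplicities (the geometric multiplicity of λ is n − rank(A − λI), which equals the number of Jordan blocks for λ):
  λ = -2: algebraic multiplicity = 1, geometric multiplicity = 1
  λ = 6: algebraic multiplicity = 4, geometric multiplicity = 3

Determining the block sizes for each eigenvalue:
  λ = -2: one block (gm = 1), so the single block has size am = 1 → block sizes [1]
  λ = 6: 3 blocks summing to 4 forces exactly one block of size 2 and the rest size 1 → block sizes [2, 1, 1]

Assembling the blocks gives a Jordan form
J =
  [-2, 0, 0, 0, 0]
  [ 0, 6, 1, 0, 0]
  [ 0, 0, 6, 0, 0]
  [ 0, 0, 0, 6, 0]
  [ 0, 0, 0, 0, 6]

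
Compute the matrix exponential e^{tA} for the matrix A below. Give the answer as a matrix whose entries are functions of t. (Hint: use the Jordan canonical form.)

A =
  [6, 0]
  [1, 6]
e^{tA} =
  [exp(6*t), 0]
  [t*exp(6*t), exp(6*t)]

Strategy: write A = P · J · P⁻¹ where J is a Jordan canonical form, so e^{tA} = P · e^{tJ} · P⁻¹, and e^{tJ} can be computed block-by-block.

A has Jordan form
J =
  [6, 1]
  [0, 6]
(up to reordering of blocks).

Per-block formulas:
  For a 2×2 Jordan block J_2(6): exp(t · J_2(6)) = e^(6t)·(I + t·N), where N is the 2×2 nilpotent shift.

After assembling e^{tJ} and conjugating by P, we get:

e^{tA} =
  [exp(6*t), 0]
  [t*exp(6*t), exp(6*t)]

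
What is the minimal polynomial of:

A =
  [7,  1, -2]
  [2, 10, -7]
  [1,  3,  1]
x^3 - 18*x^2 + 108*x - 216

The characteristic polynomial is χ_A(x) = (x - 6)^3, so the eigenvalues are known. The minimal polynomial is
  m_A(x) = Π_λ (x − λ)^{k_λ}
where k_λ is the size of the *largest* Jordan block for λ (equivalently, the smallest k with (A − λI)^k v = 0 for every generalised eigenvector v of λ).

  λ = 6: largest Jordan block has size 3, contributing (x − 6)^3

So m_A(x) = (x - 6)^3 = x^3 - 18*x^2 + 108*x - 216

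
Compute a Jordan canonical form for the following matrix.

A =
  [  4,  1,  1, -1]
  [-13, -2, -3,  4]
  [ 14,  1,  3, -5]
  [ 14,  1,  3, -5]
J_3(0) ⊕ J_1(0)

The characteristic polynomial is
  det(x·I − A) = x^4

Eigenvalues and multiplicities (the geometric multiplicity of λ is n − rank(A − λI), which equals the number of Jordan blocks for λ):
  λ = 0: algebraic multiplicity = 4, geometric multiplicity = 2

Determining the block sizes for each eigenvalue:
  λ = 0: with am = 4 and gm = 2, the partition is not yet determined (e.g. several partitions of 4 into 2 parts exist). Let N = A − (0)·I. Computing rank(N^1) = 2, rank(N^2) = 1, rank(N^3) = 0; the number of blocks of size ≥ j is rank(N^{j−1}) − rank(N^j), giving [2, 1, 1]. So we have 1 block(s) of size 3, 1 block(s) of size 1 → block sizes [3, 1]

Assembling the blocks gives a Jordan form
J =
  [0, 1, 0, 0]
  [0, 0, 1, 0]
  [0, 0, 0, 0]
  [0, 0, 0, 0]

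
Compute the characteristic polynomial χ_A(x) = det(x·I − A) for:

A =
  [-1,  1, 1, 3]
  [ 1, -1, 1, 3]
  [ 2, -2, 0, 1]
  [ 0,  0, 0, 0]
x^4 + 2*x^3

Expanding det(x·I − A) (e.g. by cofactor expansion or by noting that A is similar to its Jordan form J, which has the same characteristic polynomial as A) gives
  χ_A(x) = x^4 + 2*x^3
which factors as x^3*(x + 2). The eigenvalues (with algebraic multiplicities) are λ = -2 with multiplicity 1, λ = 0 with multiplicity 3.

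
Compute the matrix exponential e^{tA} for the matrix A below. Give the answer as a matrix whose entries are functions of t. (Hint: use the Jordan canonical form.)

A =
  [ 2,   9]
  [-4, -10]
e^{tA} =
  [6*t*exp(-4*t) + exp(-4*t), 9*t*exp(-4*t)]
  [-4*t*exp(-4*t), -6*t*exp(-4*t) + exp(-4*t)]

Strategy: write A = P · J · P⁻¹ where J is a Jordan canonical form, so e^{tA} = P · e^{tJ} · P⁻¹, and e^{tJ} can be computed block-by-block.

A has Jordan form
J =
  [-4,  1]
  [ 0, -4]
(up to reordering of blocks).

Per-block formulas:
  For a 2×2 Jordan block J_2(-4): exp(t · J_2(-4)) = e^(-4t)·(I + t·N), where N is the 2×2 nilpotent shift.

After assembling e^{tJ} and conjugating by P, we get:

e^{tA} =
  [6*t*exp(-4*t) + exp(-4*t), 9*t*exp(-4*t)]
  [-4*t*exp(-4*t), -6*t*exp(-4*t) + exp(-4*t)]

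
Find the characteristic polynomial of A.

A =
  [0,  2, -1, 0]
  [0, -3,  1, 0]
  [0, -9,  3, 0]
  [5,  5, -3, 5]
x^4 - 5*x^3

Expanding det(x·I − A) (e.g. by cofactor expansion or by noting that A is similar to its Jordan form J, which has the same characteristic polynomial as A) gives
  χ_A(x) = x^4 - 5*x^3
which factors as x^3*(x - 5). The eigenvalues (with algebraic multiplicities) are λ = 0 with multiplicity 3, λ = 5 with multiplicity 1.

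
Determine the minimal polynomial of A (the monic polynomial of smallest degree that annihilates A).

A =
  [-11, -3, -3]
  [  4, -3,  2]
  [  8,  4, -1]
x^2 + 10*x + 25

The characteristic polynomial is χ_A(x) = (x + 5)^3, so the eigenvalues are known. The minimal polynomial is
  m_A(x) = Π_λ (x − λ)^{k_λ}
where k_λ is the size of the *largest* Jordan block for λ (equivalently, the smallest k with (A − λI)^k v = 0 for every generalised eigenvector v of λ).

  λ = -5: largest Jordan block has size 2, contributing (x + 5)^2

So m_A(x) = (x + 5)^2 = x^2 + 10*x + 25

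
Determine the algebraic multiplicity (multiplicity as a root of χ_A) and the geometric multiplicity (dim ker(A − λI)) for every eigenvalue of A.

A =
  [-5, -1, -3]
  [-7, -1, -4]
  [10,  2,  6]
λ = 0: alg = 3, geom = 1

Step 1 — factor the characteristic polynomial to read off the algebraic multiplicities:
  χ_A(x) = x^3

Step 2 — compute geometric multiplicities via the rank-nullity identity g(λ) = n − rank(A − λI):
  rank(A − (0)·I) = 2, so dim ker(A − (0)·I) = n − 2 = 1

Summary:
  λ = 0: algebraic multiplicity = 3, geometric multiplicity = 1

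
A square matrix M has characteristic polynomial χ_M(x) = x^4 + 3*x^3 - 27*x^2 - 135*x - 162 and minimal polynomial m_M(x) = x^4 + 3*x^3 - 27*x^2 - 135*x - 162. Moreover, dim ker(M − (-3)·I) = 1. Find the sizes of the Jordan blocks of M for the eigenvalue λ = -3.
Block sizes for λ = -3: [3]

Step 1 — from the characteristic polynomial, algebraic multiplicity of λ = -3 is 3. From dim ker(M − (-3)·I) = 1, there are exactly 1 Jordan blocks for λ = -3.
Step 2 — from the minimal polynomial, the factor (x + 3)^3 tells us the largest block for λ = -3 has size 3.
Step 3 — with total size 3, 1 blocks, and largest block 3, the block sizes (in nonincreasing order) are [3].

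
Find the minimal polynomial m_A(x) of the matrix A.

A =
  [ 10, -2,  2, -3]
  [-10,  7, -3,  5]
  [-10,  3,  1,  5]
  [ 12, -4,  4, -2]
x^2 - 8*x + 16

The characteristic polynomial is χ_A(x) = (x - 4)^4, so the eigenvalues are known. The minimal polynomial is
  m_A(x) = Π_λ (x − λ)^{k_λ}
where k_λ is the size of the *largest* Jordan block for λ (equivalently, the smallest k with (A − λI)^k v = 0 for every generalised eigenvector v of λ).

  λ = 4: largest Jordan block has size 2, contributing (x − 4)^2

So m_A(x) = (x - 4)^2 = x^2 - 8*x + 16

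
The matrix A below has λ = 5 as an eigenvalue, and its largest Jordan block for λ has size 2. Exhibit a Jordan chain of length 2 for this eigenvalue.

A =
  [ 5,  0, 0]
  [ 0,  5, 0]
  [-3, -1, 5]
A Jordan chain for λ = 5 of length 2:
v_1 = (0, 0, -3)ᵀ
v_2 = (1, 0, 0)ᵀ

Let N = A − (5)·I. We want v_2 with N^2 v_2 = 0 but N^1 v_2 ≠ 0; then v_{j-1} := N · v_j for j = 2, …, 2.

Pick v_2 = (1, 0, 0)ᵀ.
Then v_1 = N · v_2 = (0, 0, -3)ᵀ.

Sanity check: (A − (5)·I) v_1 = (0, 0, 0)ᵀ = 0. ✓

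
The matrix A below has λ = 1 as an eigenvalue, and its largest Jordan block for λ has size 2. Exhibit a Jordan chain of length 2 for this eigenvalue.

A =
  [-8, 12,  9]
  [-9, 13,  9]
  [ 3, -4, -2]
A Jordan chain for λ = 1 of length 2:
v_1 = (-9, -9, 3)ᵀ
v_2 = (1, 0, 0)ᵀ

Let N = A − (1)·I. We want v_2 with N^2 v_2 = 0 but N^1 v_2 ≠ 0; then v_{j-1} := N · v_j for j = 2, …, 2.

Pick v_2 = (1, 0, 0)ᵀ.
Then v_1 = N · v_2 = (-9, -9, 3)ᵀ.

Sanity check: (A − (1)·I) v_1 = (0, 0, 0)ᵀ = 0. ✓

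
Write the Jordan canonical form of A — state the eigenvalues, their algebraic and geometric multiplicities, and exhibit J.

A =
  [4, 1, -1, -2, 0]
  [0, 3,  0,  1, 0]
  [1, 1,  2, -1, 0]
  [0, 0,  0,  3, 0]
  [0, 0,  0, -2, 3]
J_2(3) ⊕ J_2(3) ⊕ J_1(3)

The characteristic polynomial is
  det(x·I − A) = x^5 - 15*x^4 + 90*x^3 - 270*x^2 + 405*x - 243 = (x - 3)^5

Eigenvalues and multiplicities (the geometric multiplicity of λ is n − rank(A − λI), which equals the number of Jordan blocks for λ):
  λ = 3: algebraic multiplicity = 5, geometric multiplicity = 3

Determining the block sizes for each eigenvalue:
  λ = 3: with am = 5 and gm = 3, the partition is not yet determined (e.g. several partitions of 5 into 3 parts exist). Let N = A − (3)·I. Computing rank(N^1) = 2, rank(N^2) = 0; the number of blocks of size ≥ j is rank(N^{j−1}) − rank(N^j), giving [3, 2]. So we have 2 block(s) of size 2, 1 block(s) of size 1 → block sizes [2, 2, 1]

Assembling the blocks gives a Jordan form
J =
  [3, 1, 0, 0, 0]
  [0, 3, 0, 0, 0]
  [0, 0, 3, 1, 0]
  [0, 0, 0, 3, 0]
  [0, 0, 0, 0, 3]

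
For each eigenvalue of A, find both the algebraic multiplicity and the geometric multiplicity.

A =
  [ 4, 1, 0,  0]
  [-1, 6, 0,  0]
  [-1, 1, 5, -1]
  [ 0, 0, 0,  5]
λ = 5: alg = 4, geom = 2

Step 1 — factor the characteristic polynomial to read off the algebraic multiplicities:
  χ_A(x) = (x - 5)^4

Step 2 — compute geometric multiplicities via the rank-nullity identity g(λ) = n − rank(A − λI):
  rank(A − (5)·I) = 2, so dim ker(A − (5)·I) = n − 2 = 2

Summary:
  λ = 5: algebraic multiplicity = 4, geometric multiplicity = 2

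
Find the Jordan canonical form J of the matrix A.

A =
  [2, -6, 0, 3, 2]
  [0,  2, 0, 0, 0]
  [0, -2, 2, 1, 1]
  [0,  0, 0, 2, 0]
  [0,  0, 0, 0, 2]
J_2(2) ⊕ J_2(2) ⊕ J_1(2)

The characteristic polynomial is
  det(x·I − A) = x^5 - 10*x^4 + 40*x^3 - 80*x^2 + 80*x - 32 = (x - 2)^5

Eigenvalues and multiplicities (the geometric multiplicity of λ is n − rank(A − λI), which equals the number of Jordan blocks for λ):
  λ = 2: algebraic multiplicity = 5, geometric multiplicity = 3

Determining the block sizes for each eigenvalue:
  λ = 2: with am = 5 and gm = 3, the partition is not yet determined (e.g. several partitions of 5 into 3 parts exist). Let N = A − (2)·I. Computing rank(N^1) = 2, rank(N^2) = 0; the number of blocks of size ≥ j is rank(N^{j−1}) − rank(N^j), giving [3, 2]. So we have 2 block(s) of size 2, 1 block(s) of size 1 → block sizes [2, 2, 1]

Assembling the blocks gives a Jordan form
J =
  [2, 1, 0, 0, 0]
  [0, 2, 0, 0, 0]
  [0, 0, 2, 1, 0]
  [0, 0, 0, 2, 0]
  [0, 0, 0, 0, 2]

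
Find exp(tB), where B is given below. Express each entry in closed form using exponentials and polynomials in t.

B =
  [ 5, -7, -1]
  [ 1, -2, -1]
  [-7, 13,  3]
e^{tB} =
  [9*t^2*exp(2*t)/2 + 3*t*exp(2*t) + exp(2*t), -3*t^2*exp(2*t) - 7*t*exp(2*t), 3*t^2*exp(2*t)/2 - t*exp(2*t)]
  [3*t^2*exp(2*t) + t*exp(2*t), -2*t^2*exp(2*t) - 4*t*exp(2*t) + exp(2*t), t^2*exp(2*t) - t*exp(2*t)]
  [-15*t^2*exp(2*t)/2 - 7*t*exp(2*t), 5*t^2*exp(2*t) + 13*t*exp(2*t), -5*t^2*exp(2*t)/2 + t*exp(2*t) + exp(2*t)]

Strategy: write B = P · J · P⁻¹ where J is a Jordan canonical form, so e^{tB} = P · e^{tJ} · P⁻¹, and e^{tJ} can be computed block-by-block.

B has Jordan form
J =
  [2, 1, 0]
  [0, 2, 1]
  [0, 0, 2]
(up to reordering of blocks).

Per-block formulas:
  For a 3×3 Jordan block J_3(2): exp(t · J_3(2)) = e^(2t)·(I + t·N + (t^2/2)·N^2), where N is the 3×3 nilpotent shift.

After assembling e^{tJ} and conjugating by P, we get:

e^{tB} =
  [9*t^2*exp(2*t)/2 + 3*t*exp(2*t) + exp(2*t), -3*t^2*exp(2*t) - 7*t*exp(2*t), 3*t^2*exp(2*t)/2 - t*exp(2*t)]
  [3*t^2*exp(2*t) + t*exp(2*t), -2*t^2*exp(2*t) - 4*t*exp(2*t) + exp(2*t), t^2*exp(2*t) - t*exp(2*t)]
  [-15*t^2*exp(2*t)/2 - 7*t*exp(2*t), 5*t^2*exp(2*t) + 13*t*exp(2*t), -5*t^2*exp(2*t)/2 + t*exp(2*t) + exp(2*t)]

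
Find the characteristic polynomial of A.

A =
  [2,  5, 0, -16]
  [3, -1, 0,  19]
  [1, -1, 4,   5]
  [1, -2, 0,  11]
x^4 - 16*x^3 + 96*x^2 - 256*x + 256

Expanding det(x·I − A) (e.g. by cofactor expansion or by noting that A is similar to its Jordan form J, which has the same characteristic polynomial as A) gives
  χ_A(x) = x^4 - 16*x^3 + 96*x^2 - 256*x + 256
which factors as (x - 4)^4. The eigenvalues (with algebraic multiplicities) are λ = 4 with multiplicity 4.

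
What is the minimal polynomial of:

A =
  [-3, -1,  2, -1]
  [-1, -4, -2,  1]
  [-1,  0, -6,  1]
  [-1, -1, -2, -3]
x^3 + 12*x^2 + 48*x + 64

The characteristic polynomial is χ_A(x) = (x + 4)^4, so the eigenvalues are known. The minimal polynomial is
  m_A(x) = Π_λ (x − λ)^{k_λ}
where k_λ is the size of the *largest* Jordan block for λ (equivalently, the smallest k with (A − λI)^k v = 0 for every generalised eigenvector v of λ).

  λ = -4: largest Jordan block has size 3, contributing (x + 4)^3

So m_A(x) = (x + 4)^3 = x^3 + 12*x^2 + 48*x + 64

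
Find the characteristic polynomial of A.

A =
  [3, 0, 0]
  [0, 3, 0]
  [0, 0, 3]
x^3 - 9*x^2 + 27*x - 27

Expanding det(x·I − A) (e.g. by cofactor expansion or by noting that A is similar to its Jordan form J, which has the same characteristic polynomial as A) gives
  χ_A(x) = x^3 - 9*x^2 + 27*x - 27
which factors as (x - 3)^3. The eigenvalues (with algebraic multiplicities) are λ = 3 with multiplicity 3.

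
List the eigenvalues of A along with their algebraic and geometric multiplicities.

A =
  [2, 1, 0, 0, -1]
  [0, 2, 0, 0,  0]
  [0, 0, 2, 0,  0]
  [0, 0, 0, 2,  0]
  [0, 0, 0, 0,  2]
λ = 2: alg = 5, geom = 4

Step 1 — factor the characteristic polynomial to read off the algebraic multiplicities:
  χ_A(x) = (x - 2)^5

Step 2 — compute geometric multiplicities via the rank-nullity identity g(λ) = n − rank(A − λI):
  rank(A − (2)·I) = 1, so dim ker(A − (2)·I) = n − 1 = 4

Summary:
  λ = 2: algebraic multiplicity = 5, geometric multiplicity = 4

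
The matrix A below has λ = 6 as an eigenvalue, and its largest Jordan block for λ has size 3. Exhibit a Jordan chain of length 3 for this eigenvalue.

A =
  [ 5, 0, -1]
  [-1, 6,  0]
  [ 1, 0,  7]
A Jordan chain for λ = 6 of length 3:
v_1 = (0, 1, 0)ᵀ
v_2 = (-1, -1, 1)ᵀ
v_3 = (1, 0, 0)ᵀ

Let N = A − (6)·I. We want v_3 with N^3 v_3 = 0 but N^2 v_3 ≠ 0; then v_{j-1} := N · v_j for j = 3, …, 2.

Pick v_3 = (1, 0, 0)ᵀ.
Then v_2 = N · v_3 = (-1, -1, 1)ᵀ.
Then v_1 = N · v_2 = (0, 1, 0)ᵀ.

Sanity check: (A − (6)·I) v_1 = (0, 0, 0)ᵀ = 0. ✓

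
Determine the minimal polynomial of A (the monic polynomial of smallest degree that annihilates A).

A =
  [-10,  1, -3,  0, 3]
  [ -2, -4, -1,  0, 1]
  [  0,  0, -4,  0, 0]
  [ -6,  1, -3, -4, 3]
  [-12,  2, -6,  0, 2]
x^3 + 12*x^2 + 48*x + 64

The characteristic polynomial is χ_A(x) = (x + 4)^5, so the eigenvalues are known. The minimal polynomial is
  m_A(x) = Π_λ (x − λ)^{k_λ}
where k_λ is the size of the *largest* Jordan block for λ (equivalently, the smallest k with (A − λI)^k v = 0 for every generalised eigenvector v of λ).

  λ = -4: largest Jordan block has size 3, contributing (x + 4)^3

So m_A(x) = (x + 4)^3 = x^3 + 12*x^2 + 48*x + 64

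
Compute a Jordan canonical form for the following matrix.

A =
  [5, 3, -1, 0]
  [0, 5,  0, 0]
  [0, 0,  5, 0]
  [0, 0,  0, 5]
J_2(5) ⊕ J_1(5) ⊕ J_1(5)

The characteristic polynomial is
  det(x·I − A) = x^4 - 20*x^3 + 150*x^2 - 500*x + 625 = (x - 5)^4

Eigenvalues and multiplicities (the geometric multiplicity of λ is n − rank(A − λI), which equals the number of Jordan blocks for λ):
  λ = 5: algebraic multiplicity = 4, geometric multiplicity = 3

Determining the block sizes for each eigenvalue:
  λ = 5: 3 blocks summing to 4 forces exactly one block of size 2 and the rest size 1 → block sizes [2, 1, 1]

Assembling the blocks gives a Jordan form
J =
  [5, 1, 0, 0]
  [0, 5, 0, 0]
  [0, 0, 5, 0]
  [0, 0, 0, 5]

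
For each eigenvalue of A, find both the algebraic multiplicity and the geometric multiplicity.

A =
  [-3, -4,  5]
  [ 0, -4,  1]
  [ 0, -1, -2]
λ = -3: alg = 3, geom = 1

Step 1 — factor the characteristic polynomial to read off the algebraic multiplicities:
  χ_A(x) = (x + 3)^3

Step 2 — compute geometric multiplicities via the rank-nullity identity g(λ) = n − rank(A − λI):
  rank(A − (-3)·I) = 2, so dim ker(A − (-3)·I) = n − 2 = 1

Summary:
  λ = -3: algebraic multiplicity = 3, geometric multiplicity = 1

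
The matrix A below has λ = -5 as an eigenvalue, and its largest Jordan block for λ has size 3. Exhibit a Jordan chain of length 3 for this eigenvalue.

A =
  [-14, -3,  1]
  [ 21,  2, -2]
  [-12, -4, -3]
A Jordan chain for λ = -5 of length 3:
v_1 = (6, -18, 0)ᵀ
v_2 = (-9, 21, -12)ᵀ
v_3 = (1, 0, 0)ᵀ

Let N = A − (-5)·I. We want v_3 with N^3 v_3 = 0 but N^2 v_3 ≠ 0; then v_{j-1} := N · v_j for j = 3, …, 2.

Pick v_3 = (1, 0, 0)ᵀ.
Then v_2 = N · v_3 = (-9, 21, -12)ᵀ.
Then v_1 = N · v_2 = (6, -18, 0)ᵀ.

Sanity check: (A − (-5)·I) v_1 = (0, 0, 0)ᵀ = 0. ✓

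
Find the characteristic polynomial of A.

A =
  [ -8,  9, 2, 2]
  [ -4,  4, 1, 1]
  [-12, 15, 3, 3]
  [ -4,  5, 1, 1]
x^4

Expanding det(x·I − A) (e.g. by cofactor expansion or by noting that A is similar to its Jordan form J, which has the same characteristic polynomial as A) gives
  χ_A(x) = x^4
which factors as x^4. The eigenvalues (with algebraic multiplicities) are λ = 0 with multiplicity 4.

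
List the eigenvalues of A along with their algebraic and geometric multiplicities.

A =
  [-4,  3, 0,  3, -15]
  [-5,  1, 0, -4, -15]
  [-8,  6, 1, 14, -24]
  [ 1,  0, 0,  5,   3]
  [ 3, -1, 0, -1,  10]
λ = 1: alg = 3, geom = 2; λ = 5: alg = 2, geom = 1

Step 1 — factor the characteristic polynomial to read off the algebraic multiplicities:
  χ_A(x) = (x - 5)^2*(x - 1)^3

Step 2 — compute geometric multiplicities via the rank-nullity identity g(λ) = n − rank(A − λI):
  rank(A − (1)·I) = 3, so dim ker(A − (1)·I) = n − 3 = 2
  rank(A − (5)·I) = 4, so dim ker(A − (5)·I) = n − 4 = 1

Summary:
  λ = 1: algebraic multiplicity = 3, geometric multiplicity = 2
  λ = 5: algebraic multiplicity = 2, geometric multiplicity = 1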